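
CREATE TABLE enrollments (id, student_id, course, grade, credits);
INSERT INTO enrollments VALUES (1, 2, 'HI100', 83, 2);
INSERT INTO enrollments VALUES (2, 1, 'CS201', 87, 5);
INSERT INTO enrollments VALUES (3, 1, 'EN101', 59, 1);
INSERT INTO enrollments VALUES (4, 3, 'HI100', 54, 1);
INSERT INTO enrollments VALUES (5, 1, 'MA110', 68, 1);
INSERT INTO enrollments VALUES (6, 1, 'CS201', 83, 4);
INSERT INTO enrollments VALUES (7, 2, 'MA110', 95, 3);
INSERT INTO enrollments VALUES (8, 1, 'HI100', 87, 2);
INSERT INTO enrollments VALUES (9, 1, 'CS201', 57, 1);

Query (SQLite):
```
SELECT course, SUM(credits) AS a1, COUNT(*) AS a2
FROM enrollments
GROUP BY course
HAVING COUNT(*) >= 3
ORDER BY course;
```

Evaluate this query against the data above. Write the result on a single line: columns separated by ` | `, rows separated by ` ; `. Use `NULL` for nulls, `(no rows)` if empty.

CS201 | 10 | 3 ; HI100 | 5 | 3

Group enrollments by course.
Per group compute: SUM(credits), COUNT(*).
HAVING: drop groups with fewer than 3 rows.
  CS201: ids {2, 6, 9} → SUM(credits)=10, COUNT(*)=3
  EN101: ids {3} → SUM(credits)=1, COUNT(*)=1
  HI100: ids {1, 4, 8} → SUM(credits)=5, COUNT(*)=3
  MA110: ids {5, 7} → SUM(credits)=4, COUNT(*)=2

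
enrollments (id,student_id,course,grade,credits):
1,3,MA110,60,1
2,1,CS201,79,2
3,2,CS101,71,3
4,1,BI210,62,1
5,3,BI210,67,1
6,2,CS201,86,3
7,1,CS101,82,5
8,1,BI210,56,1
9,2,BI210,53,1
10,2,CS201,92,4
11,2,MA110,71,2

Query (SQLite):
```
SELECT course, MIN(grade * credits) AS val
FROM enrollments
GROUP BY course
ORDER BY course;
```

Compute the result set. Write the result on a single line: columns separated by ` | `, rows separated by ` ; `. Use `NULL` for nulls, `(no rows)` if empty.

BI210 | 53 ; CS101 | 213 ; CS201 | 158 ; MA110 | 60

For each row compute grade * credits.
Group by course; take MIN of the expression per group.
  BI210: ids {4, 5, 8, 9} → MIN(grade * credits)=53
  CS101: ids {3, 7} → MIN(grade * credits)=213
  CS201: ids {2, 6, 10} → MIN(grade * credits)=158
  MA110: ids {1, 11} → MIN(grade * credits)=60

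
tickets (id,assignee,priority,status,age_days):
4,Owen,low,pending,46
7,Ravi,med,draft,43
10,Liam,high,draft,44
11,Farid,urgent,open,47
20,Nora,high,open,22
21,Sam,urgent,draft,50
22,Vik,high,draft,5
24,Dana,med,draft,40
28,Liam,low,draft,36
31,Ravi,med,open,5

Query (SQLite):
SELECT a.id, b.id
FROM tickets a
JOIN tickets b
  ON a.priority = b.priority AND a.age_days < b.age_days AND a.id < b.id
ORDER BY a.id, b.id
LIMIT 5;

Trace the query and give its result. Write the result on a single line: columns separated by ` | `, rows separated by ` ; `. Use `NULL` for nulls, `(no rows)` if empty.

11 | 21

Pairs (a,b) with same priority, a.age_days < b.age_days, a.id < b.id.
priority groups: high:{10,20,22} low:{4,28} med:{7,24,31} urgent:{11,21}
Ordered by (a.id, b.id); first 5.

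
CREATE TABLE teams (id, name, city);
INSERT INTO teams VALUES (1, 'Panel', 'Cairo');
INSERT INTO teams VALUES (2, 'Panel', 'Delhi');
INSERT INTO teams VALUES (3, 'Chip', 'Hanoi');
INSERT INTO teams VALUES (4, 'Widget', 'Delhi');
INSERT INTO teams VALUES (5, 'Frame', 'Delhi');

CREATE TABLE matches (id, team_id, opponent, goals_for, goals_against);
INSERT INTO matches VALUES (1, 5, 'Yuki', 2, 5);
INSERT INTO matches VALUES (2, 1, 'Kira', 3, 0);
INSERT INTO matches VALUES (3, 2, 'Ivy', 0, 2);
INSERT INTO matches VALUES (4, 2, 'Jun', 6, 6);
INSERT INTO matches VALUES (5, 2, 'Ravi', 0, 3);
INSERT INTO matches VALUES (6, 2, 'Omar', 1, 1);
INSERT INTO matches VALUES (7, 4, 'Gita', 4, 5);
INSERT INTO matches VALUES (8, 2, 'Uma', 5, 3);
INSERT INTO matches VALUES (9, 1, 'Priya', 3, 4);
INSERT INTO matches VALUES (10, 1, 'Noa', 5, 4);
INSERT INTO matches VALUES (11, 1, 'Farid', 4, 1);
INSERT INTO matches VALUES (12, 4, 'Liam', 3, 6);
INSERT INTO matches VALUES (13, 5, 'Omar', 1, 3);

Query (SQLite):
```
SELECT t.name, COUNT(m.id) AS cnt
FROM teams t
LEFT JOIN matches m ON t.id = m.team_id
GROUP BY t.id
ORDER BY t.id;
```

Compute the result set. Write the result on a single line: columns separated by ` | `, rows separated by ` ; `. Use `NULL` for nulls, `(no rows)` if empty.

Panel | 4 ; Panel | 5 ; Chip | 0 ; Widget | 2 ; Frame | 2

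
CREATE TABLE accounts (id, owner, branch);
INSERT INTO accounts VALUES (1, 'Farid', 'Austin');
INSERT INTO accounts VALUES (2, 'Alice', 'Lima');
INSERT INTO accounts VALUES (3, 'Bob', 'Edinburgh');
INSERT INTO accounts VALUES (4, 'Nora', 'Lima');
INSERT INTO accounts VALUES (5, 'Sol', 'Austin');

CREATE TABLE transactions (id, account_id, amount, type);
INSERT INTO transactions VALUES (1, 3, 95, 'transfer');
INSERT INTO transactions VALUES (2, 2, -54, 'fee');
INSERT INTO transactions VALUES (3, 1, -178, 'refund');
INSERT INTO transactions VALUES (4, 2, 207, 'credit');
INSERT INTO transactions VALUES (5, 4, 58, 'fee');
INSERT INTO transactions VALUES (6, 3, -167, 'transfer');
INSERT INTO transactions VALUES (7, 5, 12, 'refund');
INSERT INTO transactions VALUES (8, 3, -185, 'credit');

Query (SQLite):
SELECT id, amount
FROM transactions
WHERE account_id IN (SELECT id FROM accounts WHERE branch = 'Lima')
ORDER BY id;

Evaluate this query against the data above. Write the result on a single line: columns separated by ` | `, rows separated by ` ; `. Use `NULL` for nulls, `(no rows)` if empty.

Inner query: accounts.id where branch = 'Lima'.
Outer: keep transactions rows whose account_id is in that set.
Inner query → {2, 4}

2 | -54 ; 4 | 207 ; 5 | 58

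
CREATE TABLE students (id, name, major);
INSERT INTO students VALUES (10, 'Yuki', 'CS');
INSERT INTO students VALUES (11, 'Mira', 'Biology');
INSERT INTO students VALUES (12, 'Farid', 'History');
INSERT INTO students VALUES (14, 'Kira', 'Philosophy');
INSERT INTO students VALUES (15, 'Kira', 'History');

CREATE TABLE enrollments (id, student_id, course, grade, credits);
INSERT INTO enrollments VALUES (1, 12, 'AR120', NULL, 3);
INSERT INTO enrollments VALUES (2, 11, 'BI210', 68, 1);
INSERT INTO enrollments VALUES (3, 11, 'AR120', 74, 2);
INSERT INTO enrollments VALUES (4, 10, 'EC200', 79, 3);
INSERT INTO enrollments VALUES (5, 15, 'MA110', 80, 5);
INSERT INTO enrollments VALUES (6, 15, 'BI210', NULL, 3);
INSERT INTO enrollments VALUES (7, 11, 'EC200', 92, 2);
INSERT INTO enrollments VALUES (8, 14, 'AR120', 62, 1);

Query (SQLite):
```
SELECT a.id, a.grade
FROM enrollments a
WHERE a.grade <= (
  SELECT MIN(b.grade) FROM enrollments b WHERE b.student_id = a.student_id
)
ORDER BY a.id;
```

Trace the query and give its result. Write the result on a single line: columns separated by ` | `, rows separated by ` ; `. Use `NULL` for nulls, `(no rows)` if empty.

For each enrollments row a, compute MIN(grade) over rows sharing a.student_id.
Keep row a if a.grade <= that per-group MIN.
  student_id=10: MIN(grade) = 79
  student_id=11: MIN(grade) = 68
  student_id=12: MIN(grade) = NULL
  student_id=14: MIN(grade) = 62
  student_id=15: MIN(grade) = 80

2 | 68 ; 4 | 79 ; 5 | 80 ; 8 | 62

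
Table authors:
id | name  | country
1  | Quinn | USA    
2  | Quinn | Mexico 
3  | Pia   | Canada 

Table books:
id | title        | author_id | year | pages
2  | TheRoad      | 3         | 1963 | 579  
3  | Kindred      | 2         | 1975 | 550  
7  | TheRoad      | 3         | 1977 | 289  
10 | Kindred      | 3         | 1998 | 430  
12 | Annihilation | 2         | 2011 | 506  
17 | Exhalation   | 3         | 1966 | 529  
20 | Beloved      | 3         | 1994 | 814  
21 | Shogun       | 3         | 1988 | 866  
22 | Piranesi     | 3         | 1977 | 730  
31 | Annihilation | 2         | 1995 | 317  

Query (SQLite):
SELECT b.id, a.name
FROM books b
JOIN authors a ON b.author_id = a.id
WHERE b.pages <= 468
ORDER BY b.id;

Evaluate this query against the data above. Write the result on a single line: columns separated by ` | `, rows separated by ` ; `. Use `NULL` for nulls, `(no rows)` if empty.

7 | Pia ; 10 | Pia ; 31 | Quinn

Each books row matches the authors row where author_id = authors.id.
Then keep rows with b.pages <= 468.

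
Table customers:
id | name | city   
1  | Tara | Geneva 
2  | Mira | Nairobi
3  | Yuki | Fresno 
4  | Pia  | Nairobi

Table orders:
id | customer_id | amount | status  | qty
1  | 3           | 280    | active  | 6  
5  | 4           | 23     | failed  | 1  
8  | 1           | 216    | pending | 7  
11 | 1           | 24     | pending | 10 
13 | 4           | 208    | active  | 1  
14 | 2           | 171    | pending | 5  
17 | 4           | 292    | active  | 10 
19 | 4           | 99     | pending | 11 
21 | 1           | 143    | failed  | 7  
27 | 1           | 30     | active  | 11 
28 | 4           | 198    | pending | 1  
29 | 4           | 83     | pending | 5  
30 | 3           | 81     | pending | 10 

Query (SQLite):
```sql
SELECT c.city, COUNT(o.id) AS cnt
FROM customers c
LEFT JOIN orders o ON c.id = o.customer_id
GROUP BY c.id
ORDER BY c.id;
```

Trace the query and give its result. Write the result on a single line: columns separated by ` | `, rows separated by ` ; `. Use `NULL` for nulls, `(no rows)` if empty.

LEFT JOIN keeps every customers row; unmatched ones get NULL for orders columns.
Group by customers.id and compute COUNT(o.id). COUNT(col) of an all-NULL group is 0.
  1: ids {8, 11, 21, 27} → COUNT(o.id)=4
  2: ids {14} → COUNT(o.id)=1
  3: ids {1, 30} → COUNT(o.id)=2
  4: ids {5, 13, 17, 19, 28, 29} → COUNT(o.id)=6

Geneva | 4 ; Nairobi | 1 ; Fresno | 2 ; Nairobi | 6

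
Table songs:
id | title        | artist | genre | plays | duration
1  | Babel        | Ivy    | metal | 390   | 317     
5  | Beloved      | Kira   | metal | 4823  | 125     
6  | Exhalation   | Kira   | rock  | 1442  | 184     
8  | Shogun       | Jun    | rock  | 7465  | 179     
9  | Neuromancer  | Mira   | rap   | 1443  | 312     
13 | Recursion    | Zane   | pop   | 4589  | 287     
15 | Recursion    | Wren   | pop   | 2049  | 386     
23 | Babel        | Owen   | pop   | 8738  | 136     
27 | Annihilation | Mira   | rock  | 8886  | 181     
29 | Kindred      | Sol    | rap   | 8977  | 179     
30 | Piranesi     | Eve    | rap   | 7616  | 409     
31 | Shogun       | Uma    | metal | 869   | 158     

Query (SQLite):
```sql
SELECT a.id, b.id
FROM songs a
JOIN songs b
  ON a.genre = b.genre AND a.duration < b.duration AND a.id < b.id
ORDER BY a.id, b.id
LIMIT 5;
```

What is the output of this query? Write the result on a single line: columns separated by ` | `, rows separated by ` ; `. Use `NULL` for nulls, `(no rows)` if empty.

5 | 31 ; 8 | 27 ; 9 | 30 ; 13 | 15 ; 29 | 30

Pairs (a,b) with same genre, a.duration < b.duration, a.id < b.id.
genre groups: metal:{1,5,31} pop:{13,15,23} rap:{9,29,30} rock:{6,8,27}
Ordered by (a.id, b.id); first 5.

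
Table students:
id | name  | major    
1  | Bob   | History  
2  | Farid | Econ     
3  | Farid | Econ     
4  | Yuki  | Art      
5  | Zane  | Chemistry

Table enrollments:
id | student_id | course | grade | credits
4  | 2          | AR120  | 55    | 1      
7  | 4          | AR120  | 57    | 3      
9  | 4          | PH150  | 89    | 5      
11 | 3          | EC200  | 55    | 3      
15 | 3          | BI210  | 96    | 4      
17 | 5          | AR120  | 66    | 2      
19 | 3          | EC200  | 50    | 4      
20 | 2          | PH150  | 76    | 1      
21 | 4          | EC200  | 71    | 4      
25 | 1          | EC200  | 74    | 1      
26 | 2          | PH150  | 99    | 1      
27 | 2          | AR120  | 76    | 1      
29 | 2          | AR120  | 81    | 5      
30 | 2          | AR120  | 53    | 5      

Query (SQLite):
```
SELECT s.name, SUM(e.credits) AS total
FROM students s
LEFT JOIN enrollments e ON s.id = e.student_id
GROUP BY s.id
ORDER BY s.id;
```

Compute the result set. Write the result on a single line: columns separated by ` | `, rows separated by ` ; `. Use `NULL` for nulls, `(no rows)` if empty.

LEFT JOIN keeps every students row; unmatched ones get NULL for enrollments columns.
Group by students.id and compute SUM(e.credits). SUM over an all-NULL group is NULL.
  1: ids {25} → SUM(e.credits)=1
  2: ids {4, 20, 26, 27, 29, 30} → SUM(e.credits)=14
  3: ids {11, 15, 19} → SUM(e.credits)=11
  4: ids {7, 9, 21} → SUM(e.credits)=12
  5: ids {17} → SUM(e.credits)=2

Bob | 1 ; Farid | 14 ; Farid | 11 ; Yuki | 12 ; Zane | 2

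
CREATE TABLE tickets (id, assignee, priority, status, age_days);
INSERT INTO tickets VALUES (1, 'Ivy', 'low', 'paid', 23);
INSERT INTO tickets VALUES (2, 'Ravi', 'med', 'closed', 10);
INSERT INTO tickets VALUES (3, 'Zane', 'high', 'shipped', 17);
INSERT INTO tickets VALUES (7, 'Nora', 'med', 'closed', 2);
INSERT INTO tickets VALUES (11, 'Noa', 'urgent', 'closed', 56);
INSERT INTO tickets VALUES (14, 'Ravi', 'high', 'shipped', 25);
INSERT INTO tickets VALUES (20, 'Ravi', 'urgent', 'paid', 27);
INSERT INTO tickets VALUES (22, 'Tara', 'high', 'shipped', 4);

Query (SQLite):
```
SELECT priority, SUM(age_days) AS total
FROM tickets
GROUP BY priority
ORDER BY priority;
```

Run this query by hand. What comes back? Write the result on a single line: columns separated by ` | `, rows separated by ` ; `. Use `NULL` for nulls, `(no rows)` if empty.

Partition tickets by priority; compute SUM(age_days) within each group.
  high: ids {3, 14, 22} → SUM(age_days)=46
  low: ids {1} → SUM(age_days)=23
  med: ids {2, 7} → SUM(age_days)=12
  urgent: ids {11, 20} → SUM(age_days)=83

high | 46 ; low | 23 ; med | 12 ; urgent | 83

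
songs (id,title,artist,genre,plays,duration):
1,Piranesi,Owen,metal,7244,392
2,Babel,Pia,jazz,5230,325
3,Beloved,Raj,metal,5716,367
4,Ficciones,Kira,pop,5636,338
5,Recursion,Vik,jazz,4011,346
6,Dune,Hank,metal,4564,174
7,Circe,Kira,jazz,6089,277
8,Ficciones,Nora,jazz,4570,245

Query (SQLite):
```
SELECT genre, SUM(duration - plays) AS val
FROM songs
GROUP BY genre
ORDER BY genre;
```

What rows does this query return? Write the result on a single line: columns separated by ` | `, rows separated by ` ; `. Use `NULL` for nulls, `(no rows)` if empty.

For each row compute duration - plays.
Group by genre; take SUM of the expression per group.
  jazz: ids {2, 5, 7, 8} → SUM(duration - plays)=-18707
  metal: ids {1, 3, 6} → SUM(duration - plays)=-16591
  pop: ids {4} → SUM(duration - plays)=-5298

jazz | -18707 ; metal | -16591 ; pop | -5298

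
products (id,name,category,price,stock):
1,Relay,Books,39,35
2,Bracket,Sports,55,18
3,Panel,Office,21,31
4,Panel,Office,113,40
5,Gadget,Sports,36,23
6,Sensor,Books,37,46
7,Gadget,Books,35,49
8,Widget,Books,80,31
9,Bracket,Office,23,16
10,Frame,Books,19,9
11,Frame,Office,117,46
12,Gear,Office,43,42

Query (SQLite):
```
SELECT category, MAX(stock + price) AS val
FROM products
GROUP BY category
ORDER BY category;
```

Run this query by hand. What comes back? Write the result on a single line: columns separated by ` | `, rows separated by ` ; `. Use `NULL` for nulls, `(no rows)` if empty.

Books | 111 ; Office | 163 ; Sports | 73

For each row compute stock + price.
Group by category; take MAX of the expression per group.
  Books: ids {1, 6, 7, 8, 10} → MAX(stock + price)=111
  Office: ids {3, 4, 9, 11, 12} → MAX(stock + price)=163
  Sports: ids {2, 5} → MAX(stock + price)=73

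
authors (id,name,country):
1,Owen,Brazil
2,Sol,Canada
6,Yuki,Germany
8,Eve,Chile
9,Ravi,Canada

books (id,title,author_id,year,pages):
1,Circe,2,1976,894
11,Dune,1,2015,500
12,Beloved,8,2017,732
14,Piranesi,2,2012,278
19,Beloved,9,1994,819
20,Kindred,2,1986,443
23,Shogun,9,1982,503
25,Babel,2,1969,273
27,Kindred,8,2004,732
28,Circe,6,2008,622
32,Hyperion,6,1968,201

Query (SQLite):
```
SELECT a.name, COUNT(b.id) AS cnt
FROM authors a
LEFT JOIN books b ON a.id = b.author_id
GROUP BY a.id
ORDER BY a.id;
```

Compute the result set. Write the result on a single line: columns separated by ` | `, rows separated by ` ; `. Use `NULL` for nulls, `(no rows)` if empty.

LEFT JOIN keeps every authors row; unmatched ones get NULL for books columns.
Group by authors.id and compute COUNT(b.id). COUNT(col) of an all-NULL group is 0.
  1: ids {11} → COUNT(b.id)=1
  2: ids {1, 14, 20, 25} → COUNT(b.id)=4
  6: ids {28, 32} → COUNT(b.id)=2
  8: ids {12, 27} → COUNT(b.id)=2
  9: ids {19, 23} → COUNT(b.id)=2

Owen | 1 ; Sol | 4 ; Yuki | 2 ; Eve | 2 ; Ravi | 2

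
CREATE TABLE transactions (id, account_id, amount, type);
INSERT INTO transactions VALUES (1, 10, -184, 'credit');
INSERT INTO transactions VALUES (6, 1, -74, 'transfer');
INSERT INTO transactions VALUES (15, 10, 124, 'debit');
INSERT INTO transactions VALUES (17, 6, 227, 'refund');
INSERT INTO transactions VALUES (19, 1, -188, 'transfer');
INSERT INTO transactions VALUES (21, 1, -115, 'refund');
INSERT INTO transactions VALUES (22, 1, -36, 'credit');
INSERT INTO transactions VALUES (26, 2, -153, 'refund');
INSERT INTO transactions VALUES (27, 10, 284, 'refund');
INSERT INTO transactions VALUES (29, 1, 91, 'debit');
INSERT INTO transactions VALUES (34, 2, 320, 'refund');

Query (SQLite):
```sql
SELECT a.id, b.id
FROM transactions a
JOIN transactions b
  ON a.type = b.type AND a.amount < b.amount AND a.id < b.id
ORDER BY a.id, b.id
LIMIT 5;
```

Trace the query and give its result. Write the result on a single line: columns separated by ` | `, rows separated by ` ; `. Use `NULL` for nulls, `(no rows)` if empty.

1 | 22 ; 17 | 27 ; 17 | 34 ; 21 | 27 ; 21 | 34

Pairs (a,b) with same type, a.amount < b.amount, a.id < b.id.
type groups: credit:{1,22} debit:{15,29} refund:{17,21,26,27,34} transfer:{6,19}
Ordered by (a.id, b.id); first 5.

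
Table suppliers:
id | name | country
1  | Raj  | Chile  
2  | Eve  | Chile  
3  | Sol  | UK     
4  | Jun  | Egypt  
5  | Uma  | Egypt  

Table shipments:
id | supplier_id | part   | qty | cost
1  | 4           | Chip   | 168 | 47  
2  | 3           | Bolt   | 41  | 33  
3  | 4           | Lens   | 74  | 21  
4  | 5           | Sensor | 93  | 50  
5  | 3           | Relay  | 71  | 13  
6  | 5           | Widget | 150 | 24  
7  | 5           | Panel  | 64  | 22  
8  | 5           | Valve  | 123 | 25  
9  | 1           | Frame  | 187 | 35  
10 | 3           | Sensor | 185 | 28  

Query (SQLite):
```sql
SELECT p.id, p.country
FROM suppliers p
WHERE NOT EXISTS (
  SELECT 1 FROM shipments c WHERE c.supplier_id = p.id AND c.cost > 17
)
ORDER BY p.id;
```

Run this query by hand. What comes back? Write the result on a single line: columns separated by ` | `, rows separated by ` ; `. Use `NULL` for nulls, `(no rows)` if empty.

For each suppliers row, check whether any shipments with matching supplier_id has cost > 17.
Keep rows where that is false.

2 | Chile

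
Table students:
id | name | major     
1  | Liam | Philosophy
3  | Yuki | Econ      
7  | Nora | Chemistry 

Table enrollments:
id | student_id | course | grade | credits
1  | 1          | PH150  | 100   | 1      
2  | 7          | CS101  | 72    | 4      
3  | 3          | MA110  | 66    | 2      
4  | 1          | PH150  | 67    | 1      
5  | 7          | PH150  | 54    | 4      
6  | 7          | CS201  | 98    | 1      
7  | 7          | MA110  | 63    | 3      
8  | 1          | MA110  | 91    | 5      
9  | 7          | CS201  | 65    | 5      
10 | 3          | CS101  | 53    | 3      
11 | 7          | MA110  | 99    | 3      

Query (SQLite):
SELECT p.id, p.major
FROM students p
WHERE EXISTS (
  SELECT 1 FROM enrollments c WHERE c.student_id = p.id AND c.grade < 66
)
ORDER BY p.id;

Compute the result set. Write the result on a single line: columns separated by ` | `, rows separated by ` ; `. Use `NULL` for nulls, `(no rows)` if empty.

For each students row, check whether any enrollments with matching student_id has grade < 66.
Keep rows where that is true.

3 | Econ ; 7 | Chemistry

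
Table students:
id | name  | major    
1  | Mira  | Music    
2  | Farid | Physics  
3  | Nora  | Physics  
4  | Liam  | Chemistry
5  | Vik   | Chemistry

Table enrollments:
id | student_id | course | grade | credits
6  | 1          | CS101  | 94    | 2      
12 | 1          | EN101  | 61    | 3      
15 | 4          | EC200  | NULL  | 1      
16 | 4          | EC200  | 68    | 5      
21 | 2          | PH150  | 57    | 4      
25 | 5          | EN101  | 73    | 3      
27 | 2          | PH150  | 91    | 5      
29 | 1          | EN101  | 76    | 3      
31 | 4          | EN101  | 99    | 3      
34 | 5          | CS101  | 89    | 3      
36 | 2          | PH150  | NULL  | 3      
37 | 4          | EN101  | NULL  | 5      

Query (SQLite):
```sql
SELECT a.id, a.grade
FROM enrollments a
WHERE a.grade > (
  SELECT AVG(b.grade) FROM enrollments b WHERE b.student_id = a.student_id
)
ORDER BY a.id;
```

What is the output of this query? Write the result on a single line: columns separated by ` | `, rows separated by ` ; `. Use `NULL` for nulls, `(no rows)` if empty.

6 | 94 ; 27 | 91 ; 31 | 99 ; 34 | 89

For each enrollments row a, compute AVG(grade) over rows sharing a.student_id.
Keep row a if a.grade > that per-group AVG.
  student_id=1: AVG(grade) = 77.0
  student_id=2: AVG(grade) = 74.0
  student_id=4: AVG(grade) = 83.5
  student_id=5: AVG(grade) = 81.0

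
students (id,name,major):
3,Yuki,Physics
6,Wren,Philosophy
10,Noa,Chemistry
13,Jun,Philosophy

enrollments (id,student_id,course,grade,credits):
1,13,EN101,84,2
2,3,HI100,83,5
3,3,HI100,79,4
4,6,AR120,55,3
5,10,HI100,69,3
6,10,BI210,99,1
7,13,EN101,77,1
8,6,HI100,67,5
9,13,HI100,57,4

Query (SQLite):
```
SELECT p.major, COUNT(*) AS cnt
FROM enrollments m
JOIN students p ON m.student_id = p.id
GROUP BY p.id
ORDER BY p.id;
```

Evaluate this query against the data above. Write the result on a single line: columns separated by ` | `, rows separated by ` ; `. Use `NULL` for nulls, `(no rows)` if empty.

Physics | 2 ; Philosophy | 2 ; Chemistry | 2 ; Philosophy | 3

Join each enrollments row to its students via student_id.
Group joined rows by students.id; compute COUNT(*) per group.
  3: ids {2, 3} → COUNT(*)=2
  6: ids {4, 8} → COUNT(*)=2
  10: ids {5, 6} → COUNT(*)=2
  13: ids {1, 7, 9} → COUNT(*)=3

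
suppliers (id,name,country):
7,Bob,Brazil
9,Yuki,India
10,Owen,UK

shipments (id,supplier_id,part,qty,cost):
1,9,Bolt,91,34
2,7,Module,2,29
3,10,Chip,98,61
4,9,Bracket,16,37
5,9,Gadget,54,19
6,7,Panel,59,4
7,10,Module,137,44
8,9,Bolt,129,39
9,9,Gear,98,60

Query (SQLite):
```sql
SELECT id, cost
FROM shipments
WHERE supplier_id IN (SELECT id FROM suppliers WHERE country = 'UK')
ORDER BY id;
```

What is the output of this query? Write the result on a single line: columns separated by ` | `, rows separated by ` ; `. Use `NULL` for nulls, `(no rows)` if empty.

3 | 61 ; 7 | 44

Inner query: suppliers.id where country = 'UK'.
Outer: keep shipments rows whose supplier_id is in that set.
Inner query → {10}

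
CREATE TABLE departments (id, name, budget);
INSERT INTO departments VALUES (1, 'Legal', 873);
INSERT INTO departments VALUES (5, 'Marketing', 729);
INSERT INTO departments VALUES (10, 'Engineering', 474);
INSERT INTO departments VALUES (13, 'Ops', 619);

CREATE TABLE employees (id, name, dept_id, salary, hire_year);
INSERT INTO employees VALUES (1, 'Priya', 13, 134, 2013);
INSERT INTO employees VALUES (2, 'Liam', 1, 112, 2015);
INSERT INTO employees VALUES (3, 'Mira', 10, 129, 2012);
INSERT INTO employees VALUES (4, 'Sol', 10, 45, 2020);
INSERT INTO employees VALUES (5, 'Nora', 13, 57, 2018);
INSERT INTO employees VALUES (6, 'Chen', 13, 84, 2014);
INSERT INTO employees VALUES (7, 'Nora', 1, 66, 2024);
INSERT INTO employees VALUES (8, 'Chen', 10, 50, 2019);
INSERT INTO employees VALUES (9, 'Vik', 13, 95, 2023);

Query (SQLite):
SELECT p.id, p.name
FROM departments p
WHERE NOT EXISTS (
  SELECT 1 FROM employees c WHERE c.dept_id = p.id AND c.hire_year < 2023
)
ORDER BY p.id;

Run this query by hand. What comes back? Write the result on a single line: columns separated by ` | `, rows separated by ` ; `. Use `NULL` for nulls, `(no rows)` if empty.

5 | Marketing

For each departments row, check whether any employees with matching dept_id has hire_year < 2023.
Keep rows where that is false.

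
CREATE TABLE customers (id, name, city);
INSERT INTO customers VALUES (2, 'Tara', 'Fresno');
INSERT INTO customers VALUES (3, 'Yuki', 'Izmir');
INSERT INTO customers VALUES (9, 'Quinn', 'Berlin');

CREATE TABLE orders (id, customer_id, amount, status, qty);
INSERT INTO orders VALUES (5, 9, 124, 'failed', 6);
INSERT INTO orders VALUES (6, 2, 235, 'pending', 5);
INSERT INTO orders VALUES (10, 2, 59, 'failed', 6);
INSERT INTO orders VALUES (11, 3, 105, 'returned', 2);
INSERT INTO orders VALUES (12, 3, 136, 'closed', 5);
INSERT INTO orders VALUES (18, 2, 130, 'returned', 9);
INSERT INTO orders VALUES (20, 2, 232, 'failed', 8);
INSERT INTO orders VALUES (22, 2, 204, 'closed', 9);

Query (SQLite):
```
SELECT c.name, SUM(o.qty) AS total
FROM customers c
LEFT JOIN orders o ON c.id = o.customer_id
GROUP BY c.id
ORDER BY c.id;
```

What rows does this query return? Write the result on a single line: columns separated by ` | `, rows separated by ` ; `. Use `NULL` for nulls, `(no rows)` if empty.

LEFT JOIN keeps every customers row; unmatched ones get NULL for orders columns.
Group by customers.id and compute SUM(o.qty). SUM over an all-NULL group is NULL.
  2: ids {6, 10, 18, 20, 22} → SUM(o.qty)=37
  3: ids {11, 12} → SUM(o.qty)=7
  9: ids {5} → SUM(o.qty)=6

Tara | 37 ; Yuki | 7 ; Quinn | 6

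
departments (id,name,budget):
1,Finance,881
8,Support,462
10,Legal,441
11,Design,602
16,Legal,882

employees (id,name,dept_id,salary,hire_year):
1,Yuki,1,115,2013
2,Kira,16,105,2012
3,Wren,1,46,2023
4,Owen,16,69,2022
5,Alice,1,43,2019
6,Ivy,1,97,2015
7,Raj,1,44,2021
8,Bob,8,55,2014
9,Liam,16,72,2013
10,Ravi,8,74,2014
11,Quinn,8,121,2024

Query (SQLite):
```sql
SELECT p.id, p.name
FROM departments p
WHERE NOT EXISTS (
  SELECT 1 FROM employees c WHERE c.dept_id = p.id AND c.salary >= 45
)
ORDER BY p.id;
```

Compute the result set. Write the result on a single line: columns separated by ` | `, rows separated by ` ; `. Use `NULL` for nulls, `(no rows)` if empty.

For each departments row, check whether any employees with matching dept_id has salary >= 45.
Keep rows where that is false.

10 | Legal ; 11 | Design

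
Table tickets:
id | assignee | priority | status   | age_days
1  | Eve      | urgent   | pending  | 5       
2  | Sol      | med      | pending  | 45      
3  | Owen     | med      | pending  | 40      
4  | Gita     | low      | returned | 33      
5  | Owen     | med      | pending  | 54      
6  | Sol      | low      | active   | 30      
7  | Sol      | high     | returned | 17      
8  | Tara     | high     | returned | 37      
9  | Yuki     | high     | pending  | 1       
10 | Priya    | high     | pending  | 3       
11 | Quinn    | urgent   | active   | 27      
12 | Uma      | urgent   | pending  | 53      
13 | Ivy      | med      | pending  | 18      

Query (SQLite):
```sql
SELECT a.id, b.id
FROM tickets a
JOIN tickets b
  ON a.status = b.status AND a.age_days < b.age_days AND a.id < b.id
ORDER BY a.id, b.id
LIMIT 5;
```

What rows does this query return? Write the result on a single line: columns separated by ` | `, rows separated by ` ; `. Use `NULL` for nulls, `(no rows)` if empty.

Pairs (a,b) with same status, a.age_days < b.age_days, a.id < b.id.
status groups: active:{6,11} pending:{1,2,3,5,9,10,12,13} returned:{4,7,8}
Ordered by (a.id, b.id); first 5.

1 | 2 ; 1 | 3 ; 1 | 5 ; 1 | 12 ; 1 | 13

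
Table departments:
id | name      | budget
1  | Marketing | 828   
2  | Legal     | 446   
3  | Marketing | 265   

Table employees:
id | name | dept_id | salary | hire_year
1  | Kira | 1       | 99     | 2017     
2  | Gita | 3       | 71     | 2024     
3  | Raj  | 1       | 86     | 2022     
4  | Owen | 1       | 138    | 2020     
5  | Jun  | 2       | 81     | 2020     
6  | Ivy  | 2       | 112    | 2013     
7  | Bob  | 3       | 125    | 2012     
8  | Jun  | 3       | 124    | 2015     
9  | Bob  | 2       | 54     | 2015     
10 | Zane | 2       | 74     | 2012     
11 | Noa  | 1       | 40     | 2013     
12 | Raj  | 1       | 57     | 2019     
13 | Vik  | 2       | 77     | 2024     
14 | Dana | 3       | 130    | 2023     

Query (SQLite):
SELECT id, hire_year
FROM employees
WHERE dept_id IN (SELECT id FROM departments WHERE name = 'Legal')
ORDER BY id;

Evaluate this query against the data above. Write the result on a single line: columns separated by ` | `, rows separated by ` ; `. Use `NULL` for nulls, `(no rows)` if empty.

5 | 2020 ; 6 | 2013 ; 9 | 2015 ; 10 | 2012 ; 13 | 2024

Inner query: departments.id where name = 'Legal'.
Outer: keep employees rows whose dept_id is in that set.
Inner query → {2}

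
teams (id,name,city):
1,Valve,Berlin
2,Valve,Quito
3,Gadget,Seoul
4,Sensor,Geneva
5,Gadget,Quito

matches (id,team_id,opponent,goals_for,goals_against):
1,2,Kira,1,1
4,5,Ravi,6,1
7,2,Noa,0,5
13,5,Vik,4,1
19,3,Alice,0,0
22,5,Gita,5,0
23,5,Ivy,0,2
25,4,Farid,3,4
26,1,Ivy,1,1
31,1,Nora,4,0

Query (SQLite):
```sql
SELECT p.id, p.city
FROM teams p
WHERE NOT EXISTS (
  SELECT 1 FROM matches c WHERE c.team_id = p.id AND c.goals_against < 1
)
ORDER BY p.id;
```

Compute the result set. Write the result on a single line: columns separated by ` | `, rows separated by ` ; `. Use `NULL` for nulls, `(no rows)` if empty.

For each teams row, check whether any matches with matching team_id has goals_against < 1.
Keep rows where that is false.

2 | Quito ; 4 | Geneva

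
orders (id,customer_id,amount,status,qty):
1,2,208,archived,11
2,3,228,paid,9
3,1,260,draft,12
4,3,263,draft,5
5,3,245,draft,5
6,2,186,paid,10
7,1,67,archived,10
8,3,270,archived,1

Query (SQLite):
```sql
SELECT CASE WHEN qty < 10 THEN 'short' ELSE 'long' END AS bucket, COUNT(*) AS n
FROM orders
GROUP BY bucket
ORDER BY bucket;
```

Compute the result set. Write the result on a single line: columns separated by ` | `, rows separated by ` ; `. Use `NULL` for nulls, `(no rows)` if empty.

long | 4 ; short | 4

Bucket rows by qty < 10 → 'short' else 'long'; count each bucket.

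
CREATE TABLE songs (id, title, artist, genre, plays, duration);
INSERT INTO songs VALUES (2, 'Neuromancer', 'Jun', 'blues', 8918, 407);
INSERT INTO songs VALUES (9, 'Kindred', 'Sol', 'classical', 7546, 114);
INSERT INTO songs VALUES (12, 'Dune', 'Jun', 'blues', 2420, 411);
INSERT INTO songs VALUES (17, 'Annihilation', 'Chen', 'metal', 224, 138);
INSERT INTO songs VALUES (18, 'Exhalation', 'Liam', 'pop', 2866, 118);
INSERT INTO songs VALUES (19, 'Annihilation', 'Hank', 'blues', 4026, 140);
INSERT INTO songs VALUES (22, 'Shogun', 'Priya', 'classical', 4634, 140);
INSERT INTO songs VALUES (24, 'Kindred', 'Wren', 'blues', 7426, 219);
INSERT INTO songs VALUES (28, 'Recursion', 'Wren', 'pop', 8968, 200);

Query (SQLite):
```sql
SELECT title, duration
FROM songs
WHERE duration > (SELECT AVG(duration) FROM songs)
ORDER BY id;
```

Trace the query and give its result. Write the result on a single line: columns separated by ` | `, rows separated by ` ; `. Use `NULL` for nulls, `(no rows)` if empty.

Neuromancer | 407 ; Dune | 411 ; Kindred | 219

Scalar subquery: AVG(duration) over all songs rows = 209.666667 (≈; comparison uses full precision).
Keep rows where duration > that value.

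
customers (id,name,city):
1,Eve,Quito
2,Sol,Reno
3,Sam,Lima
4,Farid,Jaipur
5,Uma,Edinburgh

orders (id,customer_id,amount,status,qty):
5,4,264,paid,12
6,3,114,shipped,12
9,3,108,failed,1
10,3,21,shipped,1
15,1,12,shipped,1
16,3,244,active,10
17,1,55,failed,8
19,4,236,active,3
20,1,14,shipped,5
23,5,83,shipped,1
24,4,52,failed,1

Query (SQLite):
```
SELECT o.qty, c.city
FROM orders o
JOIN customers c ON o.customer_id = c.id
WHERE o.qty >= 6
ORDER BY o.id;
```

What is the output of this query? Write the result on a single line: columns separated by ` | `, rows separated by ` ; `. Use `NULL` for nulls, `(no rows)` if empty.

Each orders row matches the customers row where customer_id = customers.id.
Then keep rows with o.qty >= 6.

12 | Jaipur ; 12 | Lima ; 10 | Lima ; 8 | Quito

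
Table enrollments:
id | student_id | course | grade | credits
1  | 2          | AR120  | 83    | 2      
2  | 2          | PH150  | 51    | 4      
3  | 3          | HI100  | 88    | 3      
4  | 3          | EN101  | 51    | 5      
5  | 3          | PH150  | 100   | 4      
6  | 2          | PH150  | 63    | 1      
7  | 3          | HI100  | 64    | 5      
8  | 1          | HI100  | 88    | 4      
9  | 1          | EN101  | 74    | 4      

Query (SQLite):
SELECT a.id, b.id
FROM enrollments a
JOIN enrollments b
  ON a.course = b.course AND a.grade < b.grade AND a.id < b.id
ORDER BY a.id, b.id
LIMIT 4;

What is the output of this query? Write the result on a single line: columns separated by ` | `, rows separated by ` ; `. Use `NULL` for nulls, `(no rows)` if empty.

Pairs (a,b) with same course, a.grade < b.grade, a.id < b.id.
course groups: AR120:{1} EN101:{4,9} HI100:{3,7,8} PH150:{2,5,6}
Ordered by (a.id, b.id); first 4.

2 | 5 ; 2 | 6 ; 4 | 9 ; 7 | 8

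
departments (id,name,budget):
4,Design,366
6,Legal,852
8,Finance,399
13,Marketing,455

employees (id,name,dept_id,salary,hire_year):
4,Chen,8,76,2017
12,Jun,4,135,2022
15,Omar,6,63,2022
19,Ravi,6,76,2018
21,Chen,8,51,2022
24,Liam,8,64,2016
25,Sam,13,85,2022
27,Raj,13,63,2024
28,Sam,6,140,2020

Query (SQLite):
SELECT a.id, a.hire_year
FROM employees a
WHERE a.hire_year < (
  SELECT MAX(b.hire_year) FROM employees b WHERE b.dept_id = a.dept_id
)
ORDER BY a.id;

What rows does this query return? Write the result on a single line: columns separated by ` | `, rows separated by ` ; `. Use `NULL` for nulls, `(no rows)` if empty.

For each employees row a, compute MAX(hire_year) over rows sharing a.dept_id.
Keep row a if a.hire_year < that per-group MAX.
  dept_id=4: MAX(hire_year) = 2022
  dept_id=6: MAX(hire_year) = 2022
  dept_id=8: MAX(hire_year) = 2022
  dept_id=13: MAX(hire_year) = 2024

4 | 2017 ; 19 | 2018 ; 24 | 2016 ; 25 | 2022 ; 28 | 2020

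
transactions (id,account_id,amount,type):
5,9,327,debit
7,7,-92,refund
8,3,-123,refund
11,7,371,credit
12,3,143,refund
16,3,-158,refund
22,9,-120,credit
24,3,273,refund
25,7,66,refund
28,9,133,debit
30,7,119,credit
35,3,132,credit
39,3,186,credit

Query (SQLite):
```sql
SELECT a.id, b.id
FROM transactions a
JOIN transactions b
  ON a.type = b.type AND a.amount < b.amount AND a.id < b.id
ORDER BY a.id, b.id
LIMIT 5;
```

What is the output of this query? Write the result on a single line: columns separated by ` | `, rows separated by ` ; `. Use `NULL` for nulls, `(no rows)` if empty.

Pairs (a,b) with same type, a.amount < b.amount, a.id < b.id.
type groups: credit:{11,22,30,35,39} debit:{5,28} refund:{7,8,12,16,24,25}
Ordered by (a.id, b.id); first 5.

7 | 12 ; 7 | 24 ; 7 | 25 ; 8 | 12 ; 8 | 24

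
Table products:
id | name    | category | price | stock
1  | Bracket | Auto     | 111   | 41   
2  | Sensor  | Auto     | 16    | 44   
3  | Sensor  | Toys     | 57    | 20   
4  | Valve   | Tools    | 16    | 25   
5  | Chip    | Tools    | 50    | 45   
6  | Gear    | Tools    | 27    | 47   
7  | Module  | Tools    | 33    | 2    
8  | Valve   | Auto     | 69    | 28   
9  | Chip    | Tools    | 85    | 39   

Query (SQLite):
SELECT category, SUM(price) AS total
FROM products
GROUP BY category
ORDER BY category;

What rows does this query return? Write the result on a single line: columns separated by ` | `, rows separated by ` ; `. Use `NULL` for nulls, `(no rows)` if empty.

Auto | 196 ; Tools | 211 ; Toys | 57

Partition products by category; compute SUM(price) within each group.
  Auto: ids {1, 2, 8} → SUM(price)=196
  Tools: ids {4, 5, 6, 7, 9} → SUM(price)=211
  Toys: ids {3} → SUM(price)=57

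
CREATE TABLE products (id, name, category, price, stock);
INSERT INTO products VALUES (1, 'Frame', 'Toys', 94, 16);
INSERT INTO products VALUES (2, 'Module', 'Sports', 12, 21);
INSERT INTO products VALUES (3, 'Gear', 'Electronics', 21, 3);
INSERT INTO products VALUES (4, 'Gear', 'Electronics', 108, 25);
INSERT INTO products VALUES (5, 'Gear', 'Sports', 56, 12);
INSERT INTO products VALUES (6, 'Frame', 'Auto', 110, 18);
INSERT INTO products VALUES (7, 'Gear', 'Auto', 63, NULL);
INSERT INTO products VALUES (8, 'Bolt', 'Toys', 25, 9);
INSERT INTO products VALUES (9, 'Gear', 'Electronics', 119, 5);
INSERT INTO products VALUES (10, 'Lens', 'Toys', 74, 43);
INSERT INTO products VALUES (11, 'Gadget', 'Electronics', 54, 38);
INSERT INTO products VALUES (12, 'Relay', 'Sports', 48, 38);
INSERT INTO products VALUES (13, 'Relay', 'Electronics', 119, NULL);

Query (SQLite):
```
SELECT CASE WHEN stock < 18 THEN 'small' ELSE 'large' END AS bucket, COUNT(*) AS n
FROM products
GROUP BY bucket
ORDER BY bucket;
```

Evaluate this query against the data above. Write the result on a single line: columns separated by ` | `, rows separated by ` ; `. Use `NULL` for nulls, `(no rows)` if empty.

large | 8 ; small | 5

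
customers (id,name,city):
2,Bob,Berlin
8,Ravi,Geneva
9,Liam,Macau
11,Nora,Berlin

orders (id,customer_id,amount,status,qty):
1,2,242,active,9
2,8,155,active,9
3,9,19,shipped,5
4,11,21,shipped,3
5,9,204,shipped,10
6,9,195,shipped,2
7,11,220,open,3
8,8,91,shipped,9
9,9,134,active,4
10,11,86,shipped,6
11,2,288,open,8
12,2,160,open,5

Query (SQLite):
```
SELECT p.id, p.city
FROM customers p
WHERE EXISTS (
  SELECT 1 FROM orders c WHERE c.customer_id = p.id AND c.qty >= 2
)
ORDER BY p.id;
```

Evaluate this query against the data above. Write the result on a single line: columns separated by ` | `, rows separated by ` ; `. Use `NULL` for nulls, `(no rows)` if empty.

For each customers row, check whether any orders with matching customer_id has qty >= 2.
Keep rows where that is true.

2 | Berlin ; 8 | Geneva ; 9 | Macau ; 11 | Berlin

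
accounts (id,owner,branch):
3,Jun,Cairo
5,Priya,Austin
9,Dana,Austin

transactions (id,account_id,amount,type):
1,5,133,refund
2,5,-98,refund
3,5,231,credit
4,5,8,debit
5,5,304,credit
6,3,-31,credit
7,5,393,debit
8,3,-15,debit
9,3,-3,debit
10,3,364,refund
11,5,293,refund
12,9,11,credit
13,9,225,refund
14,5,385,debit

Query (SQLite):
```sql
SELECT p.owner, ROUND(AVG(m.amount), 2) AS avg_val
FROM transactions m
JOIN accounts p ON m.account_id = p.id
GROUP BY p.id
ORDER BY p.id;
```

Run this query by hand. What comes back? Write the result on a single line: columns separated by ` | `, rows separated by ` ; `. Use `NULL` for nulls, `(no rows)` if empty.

Join each transactions row to its accounts via account_id.
Group joined rows by accounts.id; compute ROUND(AVG(m.amount), 2) per group.
  3: ids {6, 8, 9, 10} → ROUND(AVG(m.amount), 2)=78.75
  5: ids {1, 2, 3, 4, 5, 7, 11, 14} → ROUND(AVG(m.amount), 2)=206.13
  9: ids {12, 13} → ROUND(AVG(m.amount), 2)=118

Jun | 78.75 ; Priya | 206.13 ; Dana | 118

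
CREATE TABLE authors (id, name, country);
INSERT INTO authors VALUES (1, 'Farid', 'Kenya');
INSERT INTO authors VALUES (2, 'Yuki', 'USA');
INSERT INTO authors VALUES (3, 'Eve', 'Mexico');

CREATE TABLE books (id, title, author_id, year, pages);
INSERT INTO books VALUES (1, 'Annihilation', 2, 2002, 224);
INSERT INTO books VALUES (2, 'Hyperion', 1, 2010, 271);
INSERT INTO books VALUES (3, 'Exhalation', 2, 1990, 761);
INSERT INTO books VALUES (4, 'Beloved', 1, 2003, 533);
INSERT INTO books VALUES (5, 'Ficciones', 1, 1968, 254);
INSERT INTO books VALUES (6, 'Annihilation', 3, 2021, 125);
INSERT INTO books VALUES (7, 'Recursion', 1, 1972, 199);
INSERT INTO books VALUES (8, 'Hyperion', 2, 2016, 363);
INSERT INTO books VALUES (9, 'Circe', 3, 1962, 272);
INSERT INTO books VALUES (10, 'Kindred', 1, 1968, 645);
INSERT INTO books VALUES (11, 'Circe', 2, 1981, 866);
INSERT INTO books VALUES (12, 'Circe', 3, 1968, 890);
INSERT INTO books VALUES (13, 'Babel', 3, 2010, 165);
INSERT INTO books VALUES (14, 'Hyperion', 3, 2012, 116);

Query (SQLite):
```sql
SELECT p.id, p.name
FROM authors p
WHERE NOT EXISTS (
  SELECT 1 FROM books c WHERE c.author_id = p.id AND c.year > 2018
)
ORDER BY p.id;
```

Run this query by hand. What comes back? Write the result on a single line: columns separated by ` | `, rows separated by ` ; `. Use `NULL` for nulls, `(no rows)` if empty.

1 | Farid ; 2 | Yuki

For each authors row, check whether any books with matching author_id has year > 2018.
Keep rows where that is false.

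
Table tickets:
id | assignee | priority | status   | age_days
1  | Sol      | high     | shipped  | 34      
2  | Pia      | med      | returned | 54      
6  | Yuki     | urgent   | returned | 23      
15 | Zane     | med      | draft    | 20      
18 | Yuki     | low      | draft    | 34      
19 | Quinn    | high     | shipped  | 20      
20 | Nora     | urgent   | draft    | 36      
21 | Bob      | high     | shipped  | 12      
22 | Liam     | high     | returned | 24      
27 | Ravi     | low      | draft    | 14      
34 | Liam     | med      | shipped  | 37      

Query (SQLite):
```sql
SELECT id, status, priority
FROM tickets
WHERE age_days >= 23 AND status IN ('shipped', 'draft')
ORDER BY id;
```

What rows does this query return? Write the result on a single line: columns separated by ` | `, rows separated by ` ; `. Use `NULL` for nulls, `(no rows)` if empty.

1 | shipped | high ; 18 | draft | low ; 20 | draft | urgent ; 34 | shipped | med

age_days >= 23: ids {1, 2, 6, 18, 20, 22, 34}
status IN ('shipped', 'draft'): ids {1, 15, 18, 19, 20, 21, 27, 34}
Combine with AND.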